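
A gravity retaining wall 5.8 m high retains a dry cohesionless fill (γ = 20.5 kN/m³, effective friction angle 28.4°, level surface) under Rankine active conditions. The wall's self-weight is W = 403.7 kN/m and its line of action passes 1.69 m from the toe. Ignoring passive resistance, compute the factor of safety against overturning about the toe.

2.88

K_a = tan²(45° − 28.4°/2) = 0.3554.
P_a = ½K_aγH² = 0.5×0.3554×20.5×5.8² = 122.5 kN/m, acting at H/3 = 1.933 m above the base.
Overturning moment M_o = P_a × H/3 = 122.5 × 1.933 = 236.9.
Resisting moment M_r = W × 1.69 = 403.7 × 1.69 = 682.3.
FS_overturning = M_r/M_o = 682.3/236.9 = 2.880.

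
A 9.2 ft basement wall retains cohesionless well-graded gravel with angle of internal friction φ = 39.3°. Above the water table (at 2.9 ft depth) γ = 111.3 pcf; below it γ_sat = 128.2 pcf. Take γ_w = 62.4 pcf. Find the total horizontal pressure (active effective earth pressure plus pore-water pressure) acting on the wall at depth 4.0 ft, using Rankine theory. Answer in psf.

157 psf

K_a = (1 − sin φ)/(1 + sin φ) = 0.2245.
γ' = 128.2 − 62.4 = 65.80 pcf.
Effective vertical stress at 4.0 ft: σ'_v = 111.3×2.9 + 65.80×1.10 = 395.1 psf.
σ'_h = K_a σ'_v = 0.2245 × 395.1 = 88.69 psf; u = γ_w × 1.10 = 68.64 psf.
Total σ_h = 88.69 + 68.64 = 157.3 psf.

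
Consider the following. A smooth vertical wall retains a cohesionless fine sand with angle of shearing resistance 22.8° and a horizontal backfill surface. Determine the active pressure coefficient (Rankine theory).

K_a = (1 − sin φ)/(1 + sin φ) = (1 − sin 22.8°)/(1 + sin 22.8°) = 0.4414.

0.441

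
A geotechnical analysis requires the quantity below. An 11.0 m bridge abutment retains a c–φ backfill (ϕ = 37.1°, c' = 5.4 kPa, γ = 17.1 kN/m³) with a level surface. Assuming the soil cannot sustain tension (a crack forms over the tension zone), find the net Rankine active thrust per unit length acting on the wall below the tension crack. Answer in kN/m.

200 kN/m

K_a = 0.2475; √K_a = 0.4975.
Tension-crack depth z_c = 2c/(γ√K_a) = 2×5.4/(17.1×0.4975) = 1.270 m.
σ_a at base = K_a γ H − 2c√K_a = 0.2475×17.1×11.0 − 2×5.4×0.4975 = 41.18 kPa.
P_a = ½ × 41.18 × (H − z_c) = 0.5×41.18×9.730 = 200.4 kN/m.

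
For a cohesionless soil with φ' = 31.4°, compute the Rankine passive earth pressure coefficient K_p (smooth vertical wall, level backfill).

3.18

K_p = (1 + sin φ)/(1 − sin φ) = tan²(45° + 31.4°/2) = 3.175.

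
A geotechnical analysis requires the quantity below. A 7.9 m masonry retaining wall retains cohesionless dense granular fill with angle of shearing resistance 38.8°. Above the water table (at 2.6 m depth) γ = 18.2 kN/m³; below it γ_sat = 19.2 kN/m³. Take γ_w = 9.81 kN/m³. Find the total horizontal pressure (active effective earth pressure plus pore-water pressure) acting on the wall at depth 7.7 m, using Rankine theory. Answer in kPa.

71.9 kPa

K_a = (1 − sin φ)/(1 + sin φ) = 0.2296.
γ' = 19.2 − 9.81 = 9.390 kN/m³.
Effective vertical stress at 7.7 m: σ'_v = 18.2×2.6 + 9.390×5.10 = 95.21 kPa.
σ'_h = K_a σ'_v = 0.2296 × 95.21 = 21.86 kPa; u = γ_w × 5.10 = 50.03 kPa.
Total σ_h = 21.86 + 50.03 = 71.89 kPa.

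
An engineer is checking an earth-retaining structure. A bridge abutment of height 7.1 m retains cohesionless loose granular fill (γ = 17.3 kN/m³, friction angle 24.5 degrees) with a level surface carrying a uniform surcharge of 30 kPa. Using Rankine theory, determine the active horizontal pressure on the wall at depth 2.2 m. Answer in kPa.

28.2 kPa

K_a = (1 − sin φ)/(1 + sin φ) = 0.4137.
σ_v = γz + q = 17.3 × 2.2 + 30 = 68.06 kPa.
σ_h = K_a σ_v = 0.4137 × 68.06 = 28.16 kPa.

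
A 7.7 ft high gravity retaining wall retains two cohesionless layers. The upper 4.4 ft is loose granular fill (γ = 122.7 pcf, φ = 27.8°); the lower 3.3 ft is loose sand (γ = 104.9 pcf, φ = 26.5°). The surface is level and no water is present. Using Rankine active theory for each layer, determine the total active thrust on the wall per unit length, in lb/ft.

K_a1 = tan²(45°−27.8°/2) = 0.3639; K_a2 = tan²(45°−26.5°/2) = 0.3829.
Layer 1: σ at base = K_a1 γ₁ h₁ = 196.5 psf; P₁ = ½×196.5×4.4 = 432.2.
Layer 2: σ_v at top = γ₁h₁ = 539.9; σ_h top = K_a2×539.9 = 206.7; σ_h base = K_a2×(539.9+104.9×3.3) = 339.3.
P₂ = ½(206.7+339.3)×3.3 = 901.0. Total P_a = 432.2+901.0 = 1333 lb/ft.

1330 lb/ft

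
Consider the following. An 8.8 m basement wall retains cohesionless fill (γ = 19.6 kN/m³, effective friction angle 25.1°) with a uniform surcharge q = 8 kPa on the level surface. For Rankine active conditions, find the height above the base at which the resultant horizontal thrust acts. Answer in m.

K_a = 0.4043.
Triangular part P₁ = ½K_aγH² = 306.8 at H/3 = 2.933 m; rectangular part P₂ = K_a q H = 28.46 at H/2 = 4.400 m.
ȳ = (P₁·2.933 + P₂·4.400)/(P₁+P₂) = 3.058 m.

3.06 m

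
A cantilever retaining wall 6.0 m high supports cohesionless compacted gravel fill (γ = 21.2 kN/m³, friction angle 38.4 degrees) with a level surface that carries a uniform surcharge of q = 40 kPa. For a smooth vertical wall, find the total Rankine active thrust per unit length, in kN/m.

K_a = tan²(45° − φ/2) = 0.2337.
Soil triangle: ½ K_a γ H² = 0.5×0.2337×21.2×6.0² = 89.18 kN/m.
Surcharge rectangle: K_a q H = 0.2337×40×6.0 = 56.09 kN/m.
Total = 89.18 + 56.09 = 145.3 kN/m.

145 kN/m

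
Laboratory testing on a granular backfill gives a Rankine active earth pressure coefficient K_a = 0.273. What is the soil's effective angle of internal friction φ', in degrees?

K_a = tan²(45° − φ/2) ⇒ 45° − φ/2 = arctan(√0.273) = 27.59°.
φ = 2(45° − 27.59°) = 34.83°.

34.8°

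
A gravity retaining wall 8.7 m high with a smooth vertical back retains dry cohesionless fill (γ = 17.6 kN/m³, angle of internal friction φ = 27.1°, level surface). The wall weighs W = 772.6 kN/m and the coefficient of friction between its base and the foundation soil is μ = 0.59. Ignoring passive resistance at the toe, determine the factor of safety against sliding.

K_a = tan²(45° − 27.1°/2) = 0.3741.
P_a = ½K_aγH² = 0.5×0.3741×17.6×8.7² = 249.1 kN/m, acting at H/3 = 2.900 m above the base.
FS_sliding = μW / P_a = 0.59×772.6 / 249.1 = 1.830.

1.83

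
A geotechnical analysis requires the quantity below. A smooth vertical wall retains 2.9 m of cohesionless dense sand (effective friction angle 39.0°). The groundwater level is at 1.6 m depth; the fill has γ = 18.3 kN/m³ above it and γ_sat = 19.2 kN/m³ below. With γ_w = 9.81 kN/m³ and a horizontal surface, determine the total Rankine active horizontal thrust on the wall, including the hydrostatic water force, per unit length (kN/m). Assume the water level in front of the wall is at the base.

K_a = tan²(45° − φ/2) = 0.2275.
γ' = 19.2 − 9.81 = 9.390 kN/m³. Depth below WT = 1.3 m.
σ'_h at WT = K_a γ d_w = 6.661 kPa; at base = 6.661 + K_a γ' × 1.3 = 9.439 kPa.
P₁ (0–1.6 m) = ½×6.661×1.6 = 5.329. P₂ (1.6–2.9 m) = ½(6.661+9.439)×1.3 = 10.46.
P_w = ½ γ_w h₂² = 0.5×9.81×1.3² = 8.289. Total = 5.329+10.46+8.289 = 24.08 kN/m.

24.1 kN/m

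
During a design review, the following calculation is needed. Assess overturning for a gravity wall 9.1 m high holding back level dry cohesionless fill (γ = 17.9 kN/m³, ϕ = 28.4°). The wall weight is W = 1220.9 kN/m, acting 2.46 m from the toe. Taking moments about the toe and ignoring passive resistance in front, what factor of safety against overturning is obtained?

3.76

K_a = tan²(45° − 28.4°/2) = 0.3554.
P_a = ½K_aγH² = 0.5×0.3554×17.9×9.1² = 263.4 kN/m, acting at H/3 = 3.033 m above the base.
Overturning moment M_o = P_a × H/3 = 263.4 × 3.033 = 798.9.
Resisting moment M_r = W × 2.46 = 1220.9 × 2.46 = 3003.
FS_overturning = M_r/M_o = 3003/798.9 = 3.759.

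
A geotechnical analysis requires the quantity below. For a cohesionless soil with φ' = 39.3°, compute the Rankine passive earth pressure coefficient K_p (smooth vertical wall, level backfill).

K_p = (1 + sin φ)/(1 − sin φ) = tan²(45° + 39.3°/2) = 4.455.

4.46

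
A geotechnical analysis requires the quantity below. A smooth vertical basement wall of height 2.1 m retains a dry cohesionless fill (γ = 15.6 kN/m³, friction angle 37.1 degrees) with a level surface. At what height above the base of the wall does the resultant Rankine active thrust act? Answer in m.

K_a = 0.2475.
The pressure distribution is triangular, so the resultant acts at H/3 above the base = 2.1/3 = 0.7000 m.

0.700 m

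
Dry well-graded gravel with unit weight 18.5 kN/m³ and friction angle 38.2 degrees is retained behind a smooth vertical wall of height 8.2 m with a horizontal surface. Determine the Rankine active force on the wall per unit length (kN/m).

K_a = tan²(45° − φ/2) = 0.2358.
P_a = ½ K_a γ H² = 0.5 × 0.2358 × 18.5 × 8.2² = 146.6 kN/m.

147 kN/m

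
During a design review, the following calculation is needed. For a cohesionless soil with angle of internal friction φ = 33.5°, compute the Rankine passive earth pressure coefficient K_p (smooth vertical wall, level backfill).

3.46

K_p = (1 + sin φ)/(1 − sin φ) = tan²(45° + 33.5°/2) = 3.464.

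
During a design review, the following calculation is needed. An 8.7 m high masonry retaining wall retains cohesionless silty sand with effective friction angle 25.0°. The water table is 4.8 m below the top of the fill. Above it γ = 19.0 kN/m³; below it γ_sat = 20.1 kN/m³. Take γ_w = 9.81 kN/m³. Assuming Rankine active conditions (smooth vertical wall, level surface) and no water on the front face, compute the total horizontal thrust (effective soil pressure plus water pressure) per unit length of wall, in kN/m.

340 kN/m

K_a = tan²(45° − φ/2) = 0.4059.
γ' = 20.1 − 9.81 = 10.29 kN/m³. Depth below WT = 3.9 m.
σ'_h at WT = K_a γ d_w = 37.01 kPa; at base = 37.01 + K_a γ' × 3.9 = 53.30 kPa.
P₁ (0–4.8 m) = ½×37.01×4.8 = 88.83. P₂ (4.8–8.7 m) = ½(37.01+53.30)×3.9 = 176.1.
P_w = ½ γ_w h₂² = 0.5×9.81×3.9² = 74.61. Total = 88.83+176.1+74.61 = 339.6 kN/m.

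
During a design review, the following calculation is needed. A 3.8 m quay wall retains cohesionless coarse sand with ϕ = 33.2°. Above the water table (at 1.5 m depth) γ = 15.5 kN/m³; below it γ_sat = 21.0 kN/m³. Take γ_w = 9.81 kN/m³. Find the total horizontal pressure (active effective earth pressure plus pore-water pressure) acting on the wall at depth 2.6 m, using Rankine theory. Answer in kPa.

K_a = (1 − sin φ)/(1 + sin φ) = 0.2924.
γ' = 21.0 − 9.81 = 11.19 kN/m³.
Effective vertical stress at 2.6 m: σ'_v = 15.5×1.5 + 11.19×1.10 = 35.56 kPa.
σ'_h = K_a σ'_v = 0.2924 × 35.56 = 10.40 kPa; u = γ_w × 1.10 = 10.79 kPa.
Total σ_h = 10.40 + 10.79 = 21.19 kPa.

21.2 kPa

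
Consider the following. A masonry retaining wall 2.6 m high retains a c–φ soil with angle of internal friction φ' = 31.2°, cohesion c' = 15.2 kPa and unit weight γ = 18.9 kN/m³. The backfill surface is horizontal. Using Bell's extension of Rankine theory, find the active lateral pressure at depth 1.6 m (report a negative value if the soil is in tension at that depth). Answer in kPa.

-7.53 kPa

K_a = (1 − sin φ)/(1 + sin φ) = 0.3175.
σ_a = K_a γ z − 2c√K_a = 0.3175×18.9×1.6 − 2×15.2×0.5635 = -7.528 kPa.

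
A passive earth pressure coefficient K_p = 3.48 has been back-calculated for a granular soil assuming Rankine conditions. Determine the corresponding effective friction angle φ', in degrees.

K_p = (1+sin φ)/(1−sin φ) ⇒ sin φ = (K_p − 1)/(K_p + 1) = 0.5536.
φ = arcsin(0.5536) = 33.61°.

33.6°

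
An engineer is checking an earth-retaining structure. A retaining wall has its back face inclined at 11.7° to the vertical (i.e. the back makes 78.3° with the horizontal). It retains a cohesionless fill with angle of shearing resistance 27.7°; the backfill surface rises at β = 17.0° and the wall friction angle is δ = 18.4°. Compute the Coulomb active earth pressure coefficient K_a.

0.573

K_a = sin²(α+φ) / [sin²α · sin(α−δ) · (1 + √{sin(φ+δ)sin(φ−β) / (sin(α−δ)sin(α+β))})²].
With α = 78.3°, φ = 27.7°, δ = 18.4°, β = 17.0°: K_a = 0.5731.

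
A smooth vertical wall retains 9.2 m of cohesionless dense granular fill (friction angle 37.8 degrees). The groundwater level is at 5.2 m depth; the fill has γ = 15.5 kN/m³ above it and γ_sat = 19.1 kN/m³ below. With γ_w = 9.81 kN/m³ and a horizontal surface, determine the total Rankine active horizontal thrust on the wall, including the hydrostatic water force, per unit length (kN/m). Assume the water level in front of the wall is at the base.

224 kN/m

K_a = tan²(45° − φ/2) = 0.2400.
γ' = 19.1 − 9.81 = 9.290 kN/m³. Depth below WT = 4.0 m.
σ'_h at WT = K_a γ d_w = 19.34 kPa; at base = 19.34 + K_a γ' × 4.0 = 28.26 kPa.
P₁ (0–5.2 m) = ½×19.34×5.2 = 50.29. P₂ (5.2–9.2 m) = ½(19.34+28.26)×4.0 = 95.21.
P_w = ½ γ_w h₂² = 0.5×9.81×4.0² = 78.48. Total = 50.29+95.21+78.48 = 224.0 kN/m.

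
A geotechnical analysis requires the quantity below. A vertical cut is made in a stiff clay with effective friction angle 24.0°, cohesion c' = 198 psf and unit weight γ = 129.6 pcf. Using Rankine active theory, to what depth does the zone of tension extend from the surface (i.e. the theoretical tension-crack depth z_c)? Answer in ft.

4.71 ft

K_a = tan²(45° − 24.0°/2) = 0.4217; √K_a = 0.6494.
The active pressure is zero where K_a γ z = 2c√K_a, so z_c = 2c/(γ√K_a) = 2×198/(129.6×0.6494) = 4.705 ft.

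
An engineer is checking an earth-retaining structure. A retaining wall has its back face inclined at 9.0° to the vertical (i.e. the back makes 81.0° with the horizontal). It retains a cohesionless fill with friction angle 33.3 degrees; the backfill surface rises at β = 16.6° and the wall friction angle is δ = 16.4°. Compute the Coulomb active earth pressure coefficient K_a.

K_a = sin²(α+φ) / [sin²α · sin(α−δ) · (1 + √{sin(φ+δ)sin(φ−β) / (sin(α−δ)sin(α+β))})²].
With α = 81.0°, φ = 33.3°, δ = 16.4°, β = 16.6°: K_a = 0.4219.

0.422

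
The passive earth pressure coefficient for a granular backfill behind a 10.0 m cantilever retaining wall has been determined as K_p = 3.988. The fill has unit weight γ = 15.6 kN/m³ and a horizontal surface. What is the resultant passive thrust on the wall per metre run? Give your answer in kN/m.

P = ½ K_p γ H² = 0.5 × 3.988 × 15.6 × 10.0² = 3111 kN/m.

3110 kN/m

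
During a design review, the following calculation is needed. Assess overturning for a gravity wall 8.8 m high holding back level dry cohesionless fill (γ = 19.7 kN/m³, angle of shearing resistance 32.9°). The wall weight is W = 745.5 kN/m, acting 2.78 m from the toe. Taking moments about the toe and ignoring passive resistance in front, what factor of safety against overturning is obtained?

K_a = tan²(45° − 32.9°/2) = 0.2960.
P_a = ½K_aγH² = 0.5×0.2960×19.7×8.8² = 225.8 kN/m, acting at H/3 = 2.933 m above the base.
Overturning moment M_o = P_a × H/3 = 225.8 × 2.933 = 662.4.
Resisting moment M_r = W × 2.78 = 745.5 × 2.78 = 2072.
FS_overturning = M_r/M_o = 2072/662.4 = 3.129.

3.13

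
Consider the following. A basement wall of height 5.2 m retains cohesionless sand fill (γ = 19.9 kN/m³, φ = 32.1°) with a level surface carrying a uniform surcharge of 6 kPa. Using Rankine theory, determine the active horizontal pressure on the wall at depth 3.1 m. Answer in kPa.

K_a = (1 − sin φ)/(1 + sin φ) = 0.3060.
σ_v = γz + q = 19.9 × 3.1 + 6 = 67.69 kPa.
σ_h = K_a σ_v = 0.3060 × 67.69 = 20.71 kPa.

20.7 kPa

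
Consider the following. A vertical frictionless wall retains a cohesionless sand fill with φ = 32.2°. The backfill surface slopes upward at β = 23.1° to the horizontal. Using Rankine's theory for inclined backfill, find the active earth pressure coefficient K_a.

K_a = cos β · (cos β − √(cos²β − cos²φ)) / (cos β + √(cos²β − cos²φ)).
cos β = 0.9198, cos φ = 0.8462, √(cos²β − cos²φ) = 0.3606.
K_a = 0.9198 × (0.9198 − 0.3606)/(0.9198 + 0.3606) = 0.4017.

0.402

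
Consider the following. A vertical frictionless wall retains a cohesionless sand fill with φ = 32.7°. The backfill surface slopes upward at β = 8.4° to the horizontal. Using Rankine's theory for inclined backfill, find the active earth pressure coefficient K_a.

0.307

K_a = cos β · (cos β − √(cos²β − cos²φ)) / (cos β + √(cos²β − cos²φ)).
cos β = 0.9893, cos φ = 0.8415, √(cos²β − cos²φ) = 0.5201.
K_a = 0.9893 × (0.9893 − 0.5201)/(0.9893 + 0.5201) = 0.3075.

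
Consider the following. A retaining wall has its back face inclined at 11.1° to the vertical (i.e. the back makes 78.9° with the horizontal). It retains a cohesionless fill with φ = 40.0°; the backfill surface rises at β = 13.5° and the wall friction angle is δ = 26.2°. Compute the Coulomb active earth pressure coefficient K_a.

K_a = sin²(α+φ) / [sin²α · sin(α−δ) · (1 + √{sin(φ+δ)sin(φ−β) / (sin(α−δ)sin(α+β))})²].
With α = 78.9°, φ = 40.0°, δ = 26.2°, β = 13.5°: K_a = 0.3395.

0.340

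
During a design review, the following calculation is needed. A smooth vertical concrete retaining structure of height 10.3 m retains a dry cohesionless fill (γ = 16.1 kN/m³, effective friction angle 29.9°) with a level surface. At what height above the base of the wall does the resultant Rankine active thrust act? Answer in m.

3.43 m

K_a = 0.3347.
The pressure distribution is triangular, so the resultant acts at H/3 above the base = 10.3/3 = 3.433 m.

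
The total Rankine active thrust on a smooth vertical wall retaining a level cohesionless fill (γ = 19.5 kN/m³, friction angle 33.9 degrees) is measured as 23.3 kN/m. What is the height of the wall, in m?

2.90 m

K_a = 0.2839. P_a = ½ K_a γ H² ⇒ H = √(2P_a/(K_a γ)).
H = √(2×23.3/(0.2839×19.5)) = 2.901 m.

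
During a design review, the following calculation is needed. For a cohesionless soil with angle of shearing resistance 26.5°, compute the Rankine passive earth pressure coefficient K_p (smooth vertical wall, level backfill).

2.61

K_p = (1 + sin φ)/(1 − sin φ) = tan²(45° + 26.5°/2) = 2.611.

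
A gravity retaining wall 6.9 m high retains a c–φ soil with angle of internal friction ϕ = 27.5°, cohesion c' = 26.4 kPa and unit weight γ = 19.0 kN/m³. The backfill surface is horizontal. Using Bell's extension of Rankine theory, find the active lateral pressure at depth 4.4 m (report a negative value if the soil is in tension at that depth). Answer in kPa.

K_a = (1 − sin φ)/(1 + sin φ) = 0.3682.
σ_a = K_a γ z − 2c√K_a = 0.3682×19.0×4.4 − 2×26.4×0.6068 = -1.256 kPa.

-1.26 kPa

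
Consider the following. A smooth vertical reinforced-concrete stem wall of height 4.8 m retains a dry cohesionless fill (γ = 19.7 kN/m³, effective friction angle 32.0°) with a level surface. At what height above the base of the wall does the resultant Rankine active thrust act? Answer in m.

1.60 m

K_a = 0.3073.
The pressure distribution is triangular, so the resultant acts at H/3 above the base = 4.8/3 = 1.600 m.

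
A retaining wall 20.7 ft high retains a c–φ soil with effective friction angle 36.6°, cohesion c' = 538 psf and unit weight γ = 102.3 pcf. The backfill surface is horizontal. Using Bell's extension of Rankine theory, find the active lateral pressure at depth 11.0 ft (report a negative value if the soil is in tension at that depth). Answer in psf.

K_a = (1 − sin φ)/(1 + sin φ) = 0.2530.
σ_a = K_a γ z − 2c√K_a = 0.2530×102.3×11.0 − 2×538×0.5029 = -256.5 psf.

-257 psf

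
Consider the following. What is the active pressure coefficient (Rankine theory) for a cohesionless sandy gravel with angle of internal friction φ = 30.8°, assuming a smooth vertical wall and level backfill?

K_a = tan²(45° − φ/2) = tan²(29.60°) = 0.3227.

0.323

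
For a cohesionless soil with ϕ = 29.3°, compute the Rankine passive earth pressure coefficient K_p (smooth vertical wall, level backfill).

2.92

K_p = (1 + sin φ)/(1 − sin φ) = tan²(45° + 29.3°/2) = 2.917.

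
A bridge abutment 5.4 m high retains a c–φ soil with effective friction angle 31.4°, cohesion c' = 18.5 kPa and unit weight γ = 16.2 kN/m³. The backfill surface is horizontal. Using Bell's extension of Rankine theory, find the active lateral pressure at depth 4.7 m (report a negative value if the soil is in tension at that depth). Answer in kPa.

3.21 kPa

K_a = (1 − sin φ)/(1 + sin φ) = 0.3149.
σ_a = K_a γ z − 2c√K_a = 0.3149×16.2×4.7 − 2×18.5×0.5612 = 3.214 kPa.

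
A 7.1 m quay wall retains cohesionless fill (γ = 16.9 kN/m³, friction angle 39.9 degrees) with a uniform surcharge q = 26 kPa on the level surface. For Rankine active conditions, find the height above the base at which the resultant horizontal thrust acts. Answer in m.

K_a = 0.2184.
Triangular part P₁ = ½K_aγH² = 93.05 at H/3 = 2.367 m; rectangular part P₂ = K_a q H = 40.32 at H/2 = 3.550 m.
ȳ = (P₁·2.367 + P₂·3.550)/(P₁+P₂) = 2.724 m.

2.72 m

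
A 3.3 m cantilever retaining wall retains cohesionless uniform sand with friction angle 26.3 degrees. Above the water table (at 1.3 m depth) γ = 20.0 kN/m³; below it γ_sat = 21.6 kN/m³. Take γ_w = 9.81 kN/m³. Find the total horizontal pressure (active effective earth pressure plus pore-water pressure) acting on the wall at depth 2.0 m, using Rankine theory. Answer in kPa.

K_a = (1 − sin φ)/(1 + sin φ) = 0.3859.
γ' = 21.6 − 9.81 = 11.79 kN/m³.
Effective vertical stress at 2.0 m: σ'_v = 20.0×1.3 + 11.79×0.700 = 34.25 kPa.
σ'_h = K_a σ'_v = 0.3859 × 34.25 = 13.22 kPa; u = γ_w × 0.700 = 6.867 kPa.
Total σ_h = 13.22 + 6.867 = 20.09 kPa.

20.1 kPa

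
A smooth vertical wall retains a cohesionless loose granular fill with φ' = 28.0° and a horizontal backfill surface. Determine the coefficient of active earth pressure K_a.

K_a = tan²(45° − φ/2) = tan²(31.00°) = 0.3610.

0.361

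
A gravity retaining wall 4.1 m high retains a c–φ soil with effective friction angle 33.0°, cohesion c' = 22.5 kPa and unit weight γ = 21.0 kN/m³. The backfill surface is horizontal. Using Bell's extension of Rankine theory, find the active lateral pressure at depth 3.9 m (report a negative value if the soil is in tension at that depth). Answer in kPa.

-0.289 kPa

K_a = (1 − sin φ)/(1 + sin φ) = 0.2948.
σ_a = K_a γ z − 2c√K_a = 0.2948×21.0×3.9 − 2×22.5×0.5430 = -0.2888 kPa.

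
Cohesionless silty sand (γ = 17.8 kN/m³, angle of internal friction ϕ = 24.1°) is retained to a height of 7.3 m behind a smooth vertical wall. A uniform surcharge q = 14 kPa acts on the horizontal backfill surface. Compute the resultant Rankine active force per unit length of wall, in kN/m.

242 kN/m

K_a = tan²(45° − φ/2) = 0.4201.
Soil triangle: ½ K_a γ H² = 0.5×0.4201×17.8×7.3² = 199.3 kN/m.
Surcharge rectangle: K_a q H = 0.4201×14×7.3 = 42.94 kN/m.
Total = 199.3 + 42.94 = 242.2 kN/m.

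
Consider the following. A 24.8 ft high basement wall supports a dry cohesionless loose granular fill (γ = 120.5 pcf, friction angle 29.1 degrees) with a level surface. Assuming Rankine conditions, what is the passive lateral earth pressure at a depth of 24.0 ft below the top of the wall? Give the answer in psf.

K_p = (1 + sin φ)/(1 − sin φ) = 2.894.
σ_h = K_p γ z = 2.894 × 120.5 × 24.0 = 8368 psf.

8370 psf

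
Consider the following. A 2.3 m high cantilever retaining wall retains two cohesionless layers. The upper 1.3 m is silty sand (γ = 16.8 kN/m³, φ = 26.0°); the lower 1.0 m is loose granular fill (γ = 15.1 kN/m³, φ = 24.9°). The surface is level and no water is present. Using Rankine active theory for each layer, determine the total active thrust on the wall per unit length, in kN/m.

K_a1 = tan²(45°−26.0°/2) = 0.3905; K_a2 = tan²(45°−24.9°/2) = 0.4074.
Layer 1: σ at base = K_a1 γ₁ h₁ = 8.528 kPa; P₁ = ½×8.528×1.3 = 5.543.
Layer 2: σ_v at top = γ₁h₁ = 21.84; σ_h top = K_a2×21.84 = 8.898; σ_h base = K_a2×(21.84+15.1×1.0) = 15.05.
P₂ = ½(8.898+15.05)×1.0 = 11.97. Total P_a = 5.543+11.97 = 17.52 kN/m.

17.5 kN/m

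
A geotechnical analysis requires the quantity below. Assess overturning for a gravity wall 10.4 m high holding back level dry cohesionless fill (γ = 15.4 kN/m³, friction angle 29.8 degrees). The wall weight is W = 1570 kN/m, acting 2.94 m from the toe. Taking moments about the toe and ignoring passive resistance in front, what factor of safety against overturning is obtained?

4.76

K_a = tan²(45° − 29.8°/2) = 0.3360.
P_a = ½K_aγH² = 0.5×0.3360×15.4×10.4² = 279.9 kN/m, acting at H/3 = 3.467 m above the base.
Overturning moment M_o = P_a × H/3 = 279.9 × 3.467 = 970.2.
Resisting moment M_r = W × 2.94 = 1570 × 2.94 = 4616.
FS_overturning = M_r/M_o = 4616/970.2 = 4.758.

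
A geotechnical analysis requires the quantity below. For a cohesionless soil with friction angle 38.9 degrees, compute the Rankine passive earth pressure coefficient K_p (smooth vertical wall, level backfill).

K_p = (1 + sin φ)/(1 − sin φ) = tan²(45° + 38.9°/2) = 4.376.

4.38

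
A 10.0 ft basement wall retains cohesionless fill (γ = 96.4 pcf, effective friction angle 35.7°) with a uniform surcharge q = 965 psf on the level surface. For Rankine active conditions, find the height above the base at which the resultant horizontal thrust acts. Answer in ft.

4.44 ft

K_a = 0.2630.
Triangular part P₁ = ½K_aγH² = 1268 at H/3 = 3.333 ft; rectangular part P₂ = K_a q H = 2538 at H/2 = 5.000 ft.
ȳ = (P₁·3.333 + P₂·5.000)/(P₁+P₂) = 4.445 ft.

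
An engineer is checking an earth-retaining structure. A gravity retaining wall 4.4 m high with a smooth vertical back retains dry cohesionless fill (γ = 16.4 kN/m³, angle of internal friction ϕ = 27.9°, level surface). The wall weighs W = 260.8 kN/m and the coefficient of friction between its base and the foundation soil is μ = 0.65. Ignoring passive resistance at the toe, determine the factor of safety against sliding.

K_a = tan²(45° − 27.9°/2) = 0.3625.
P_a = ½K_aγH² = 0.5×0.3625×16.4×4.4² = 57.54 kN/m, acting at H/3 = 1.467 m above the base.
FS_sliding = μW / P_a = 0.65×260.8 / 57.54 = 2.946.

2.95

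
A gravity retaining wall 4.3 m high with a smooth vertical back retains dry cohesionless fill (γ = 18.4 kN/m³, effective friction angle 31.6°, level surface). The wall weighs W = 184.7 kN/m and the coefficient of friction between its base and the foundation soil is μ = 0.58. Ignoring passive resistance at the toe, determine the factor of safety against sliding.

K_a = tan²(45° − 31.6°/2) = 0.3123.
P_a = ½K_aγH² = 0.5×0.3123×18.4×4.3² = 53.13 kN/m, acting at H/3 = 1.433 m above the base.
FS_sliding = μW / P_a = 0.58×184.7 / 53.13 = 2.016.

2.02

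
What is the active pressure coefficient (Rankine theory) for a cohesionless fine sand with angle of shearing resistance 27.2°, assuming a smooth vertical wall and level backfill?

0.373

K_a = (1 − sin φ)/(1 + sin φ) = (1 − sin 27.2°)/(1 + sin 27.2°) = 0.3726.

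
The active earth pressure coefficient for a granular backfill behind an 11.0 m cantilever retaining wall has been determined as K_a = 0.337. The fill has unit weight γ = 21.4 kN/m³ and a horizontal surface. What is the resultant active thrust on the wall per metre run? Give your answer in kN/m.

436 kN/m

P = ½ K_a γ H² = 0.5 × 0.337 × 21.4 × 11.0² = 436.3 kN/m.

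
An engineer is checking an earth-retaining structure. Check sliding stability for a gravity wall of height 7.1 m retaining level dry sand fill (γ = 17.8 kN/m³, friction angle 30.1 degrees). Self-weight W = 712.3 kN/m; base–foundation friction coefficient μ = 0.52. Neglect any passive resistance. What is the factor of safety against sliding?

K_a = tan²(45° − 30.1°/2) = 0.3320.
P_a = ½K_aγH² = 0.5×0.3320×17.8×7.1² = 148.9 kN/m, acting at H/3 = 2.367 m above the base.
FS_sliding = μW / P_a = 0.52×712.3 / 148.9 = 2.487.

2.49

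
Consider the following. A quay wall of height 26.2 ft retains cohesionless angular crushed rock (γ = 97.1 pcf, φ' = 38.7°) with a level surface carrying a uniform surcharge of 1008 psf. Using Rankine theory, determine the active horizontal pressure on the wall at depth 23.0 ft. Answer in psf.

K_a = (1 − sin φ)/(1 + sin φ) = 0.2306.
σ_v = γz + q = 97.1 × 23.0 + 1008 = 3241 psf.
σ_h = K_a σ_v = 0.2306 × 3241 = 747.4 psf.

747 psf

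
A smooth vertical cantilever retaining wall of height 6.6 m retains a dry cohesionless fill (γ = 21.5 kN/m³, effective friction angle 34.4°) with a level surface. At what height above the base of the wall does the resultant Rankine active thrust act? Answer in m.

K_a = 0.2780.
The pressure distribution is triangular, so the resultant acts at H/3 above the base = 6.6/3 = 2.200 m.

2.20 m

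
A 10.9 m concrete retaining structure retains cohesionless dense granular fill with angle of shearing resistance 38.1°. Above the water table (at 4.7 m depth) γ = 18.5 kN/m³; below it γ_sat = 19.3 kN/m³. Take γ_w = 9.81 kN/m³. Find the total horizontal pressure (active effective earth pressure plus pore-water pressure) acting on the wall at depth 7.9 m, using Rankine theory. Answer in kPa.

K_a = (1 − sin φ)/(1 + sin φ) = 0.2368.
γ' = 19.3 − 9.81 = 9.490 kN/m³.
Effective vertical stress at 7.9 m: σ'_v = 18.5×4.7 + 9.490×3.20 = 117.3 kPa.
σ'_h = K_a σ'_v = 0.2368 × 117.3 = 27.78 kPa; u = γ_w × 3.20 = 31.39 kPa.
Total σ_h = 27.78 + 31.39 = 59.18 kPa.

59.2 kPa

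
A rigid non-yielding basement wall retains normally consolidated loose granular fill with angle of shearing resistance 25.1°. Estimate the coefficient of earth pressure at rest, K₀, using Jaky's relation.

K₀ = 1 − sin φ' = 1 − sin 25.1° = 0.5758.

0.576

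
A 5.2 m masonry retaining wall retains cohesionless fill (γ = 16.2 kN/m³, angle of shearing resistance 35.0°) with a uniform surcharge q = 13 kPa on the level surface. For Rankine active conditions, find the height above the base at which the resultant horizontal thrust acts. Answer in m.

K_a = 0.2710.
Triangular part P₁ = ½K_aγH² = 59.35 at H/3 = 1.733 m; rectangular part P₂ = K_a q H = 18.32 at H/2 = 2.600 m.
ȳ = (P₁·1.733 + P₂·2.600)/(P₁+P₂) = 1.938 m.

1.94 m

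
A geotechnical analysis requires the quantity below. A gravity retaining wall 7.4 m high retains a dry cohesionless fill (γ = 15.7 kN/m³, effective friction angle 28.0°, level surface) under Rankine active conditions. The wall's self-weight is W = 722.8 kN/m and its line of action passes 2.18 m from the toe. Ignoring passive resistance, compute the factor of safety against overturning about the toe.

4.12

K_a = tan²(45° − 28.0°/2) = 0.3610.
P_a = ½K_aγH² = 0.5×0.3610×15.7×7.4² = 155.2 kN/m, acting at H/3 = 2.467 m above the base.
Overturning moment M_o = P_a × H/3 = 155.2 × 2.467 = 382.8.
Resisting moment M_r = W × 2.18 = 722.8 × 2.18 = 1576.
FS_overturning = M_r/M_o = 1576/382.8 = 4.116.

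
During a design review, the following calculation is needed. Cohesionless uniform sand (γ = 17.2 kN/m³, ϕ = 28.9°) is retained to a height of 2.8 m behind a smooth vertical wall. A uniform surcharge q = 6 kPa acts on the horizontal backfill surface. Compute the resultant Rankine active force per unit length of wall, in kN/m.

K_a = tan²(45° − φ/2) = 0.3484.
Soil triangle: ½ K_a γ H² = 0.5×0.3484×17.2×2.8² = 23.49 kN/m.
Surcharge rectangle: K_a q H = 0.3484×6×2.8 = 5.852 kN/m.
Total = 23.49 + 5.852 = 29.34 kN/m.

29.3 kN/m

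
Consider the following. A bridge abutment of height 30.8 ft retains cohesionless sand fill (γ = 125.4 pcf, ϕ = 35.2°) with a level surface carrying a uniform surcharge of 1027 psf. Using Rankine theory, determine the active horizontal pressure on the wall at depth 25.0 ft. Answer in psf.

K_a = (1 − sin φ)/(1 + sin φ) = 0.2687.
σ_v = γz + q = 125.4 × 25.0 + 1027 = 4162 psf.
σ_h = K_a σ_v = 0.2687 × 4162 = 1118 psf.

1120 psf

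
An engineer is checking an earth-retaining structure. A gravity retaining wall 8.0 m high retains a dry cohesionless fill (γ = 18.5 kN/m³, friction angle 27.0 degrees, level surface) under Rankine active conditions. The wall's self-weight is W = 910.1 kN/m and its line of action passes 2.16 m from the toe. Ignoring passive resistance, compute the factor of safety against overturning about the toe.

3.32

K_a = tan²(45° − 27.0°/2) = 0.3755.
P_a = ½K_aγH² = 0.5×0.3755×18.5×8.0² = 222.3 kN/m, acting at H/3 = 2.667 m above the base.
Overturning moment M_o = P_a × H/3 = 222.3 × 2.667 = 592.8.
Resisting moment M_r = W × 2.16 = 910.1 × 2.16 = 1966.
FS_overturning = M_r/M_o = 1966/592.8 = 3.316.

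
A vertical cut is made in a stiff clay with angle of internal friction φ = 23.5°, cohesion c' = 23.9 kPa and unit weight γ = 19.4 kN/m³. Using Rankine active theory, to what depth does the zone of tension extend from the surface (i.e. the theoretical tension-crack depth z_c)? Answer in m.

K_a = tan²(45° − 23.5°/2) = 0.4298; √K_a = 0.6556.
The active pressure is zero where K_a γ z = 2c√K_a, so z_c = 2c/(γ√K_a) = 2×23.9/(19.4×0.6556) = 3.758 m.

3.76 m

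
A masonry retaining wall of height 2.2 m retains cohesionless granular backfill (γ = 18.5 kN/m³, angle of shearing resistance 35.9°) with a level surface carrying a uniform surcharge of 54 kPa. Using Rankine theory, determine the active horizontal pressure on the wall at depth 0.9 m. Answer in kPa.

18.4 kPa

K_a = (1 − sin φ)/(1 + sin φ) = 0.2607.
σ_v = γz + q = 18.5 × 0.9 + 54 = 70.65 kPa.
σ_h = K_a σ_v = 0.2607 × 70.65 = 18.42 kPa.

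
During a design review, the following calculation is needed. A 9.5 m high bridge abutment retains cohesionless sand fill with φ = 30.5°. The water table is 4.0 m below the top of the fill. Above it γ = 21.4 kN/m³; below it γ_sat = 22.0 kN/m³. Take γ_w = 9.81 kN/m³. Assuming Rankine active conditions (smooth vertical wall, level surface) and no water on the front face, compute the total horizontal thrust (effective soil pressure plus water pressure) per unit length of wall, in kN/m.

K_a = tan²(45° − φ/2) = 0.3267.
γ' = 22.0 − 9.81 = 12.19 kN/m³. Depth below WT = 5.5 m.
σ'_h at WT = K_a γ d_w = 27.96 kPa; at base = 27.96 + K_a γ' × 5.5 = 49.86 kPa.
P₁ (0–4.0 m) = ½×27.96×4.0 = 55.93. P₂ (4.0–9.5 m) = ½(27.96+49.86)×5.5 = 214.0.
P_w = ½ γ_w h₂² = 0.5×9.81×5.5² = 148.4. Total = 55.93+214.0+148.4 = 418.3 kN/m.

418 kN/m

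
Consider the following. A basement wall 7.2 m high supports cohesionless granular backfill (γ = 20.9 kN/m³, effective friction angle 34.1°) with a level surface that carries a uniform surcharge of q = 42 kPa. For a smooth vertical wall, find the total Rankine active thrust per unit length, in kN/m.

K_a = tan²(45° − φ/2) = 0.2815.
Soil triangle: ½ K_a γ H² = 0.5×0.2815×20.9×7.2² = 152.5 kN/m.
Surcharge rectangle: K_a q H = 0.2815×42×7.2 = 85.13 kN/m.
Total = 152.5 + 85.13 = 237.6 kN/m.

238 kN/m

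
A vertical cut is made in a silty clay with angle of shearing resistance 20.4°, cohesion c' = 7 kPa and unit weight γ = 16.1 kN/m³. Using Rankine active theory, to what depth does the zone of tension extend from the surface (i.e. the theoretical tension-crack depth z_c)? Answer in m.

K_a = tan²(45° − 20.4°/2) = 0.4831; √K_a = 0.6950.
The active pressure is zero where K_a γ z = 2c√K_a, so z_c = 2c/(γ√K_a) = 2×7/(16.1×0.6950) = 1.251 m.

1.25 m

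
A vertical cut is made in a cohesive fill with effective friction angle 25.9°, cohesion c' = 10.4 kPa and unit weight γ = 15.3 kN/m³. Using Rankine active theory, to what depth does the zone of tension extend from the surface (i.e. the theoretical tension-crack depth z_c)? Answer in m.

2.17 m

K_a = tan²(45° − 25.9°/2) = 0.3920; √K_a = 0.6261.
The active pressure is zero where K_a γ z = 2c√K_a, so z_c = 2c/(γ√K_a) = 2×10.4/(15.3×0.6261) = 2.171 m.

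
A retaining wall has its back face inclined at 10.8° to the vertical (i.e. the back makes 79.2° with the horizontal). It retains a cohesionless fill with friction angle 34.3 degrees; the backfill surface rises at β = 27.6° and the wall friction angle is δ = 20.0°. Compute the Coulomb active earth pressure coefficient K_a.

K_a = sin²(α+φ) / [sin²α · sin(α−δ) · (1 + √{sin(φ+δ)sin(φ−β) / (sin(α−δ)sin(α+β))})²].
With α = 79.2°, φ = 34.3°, δ = 20.0°, β = 27.6°: K_a = 0.5656.

0.566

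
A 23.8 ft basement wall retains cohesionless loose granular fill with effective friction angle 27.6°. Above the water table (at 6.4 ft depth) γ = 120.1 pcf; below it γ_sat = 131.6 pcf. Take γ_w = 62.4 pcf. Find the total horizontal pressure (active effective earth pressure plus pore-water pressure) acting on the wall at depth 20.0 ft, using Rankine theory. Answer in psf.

K_a = (1 − sin φ)/(1 + sin φ) = 0.3668.
γ' = 131.6 − 62.4 = 69.20 pcf.
Effective vertical stress at 20.0 ft: σ'_v = 120.1×6.4 + 69.20×13.6 = 1710 psf.
σ'_h = K_a σ'_v = 0.3668 × 1710 = 627.1 psf; u = γ_w × 13.6 = 848.6 psf.
Total σ_h = 627.1 + 848.6 = 1476 psf.

1480 psf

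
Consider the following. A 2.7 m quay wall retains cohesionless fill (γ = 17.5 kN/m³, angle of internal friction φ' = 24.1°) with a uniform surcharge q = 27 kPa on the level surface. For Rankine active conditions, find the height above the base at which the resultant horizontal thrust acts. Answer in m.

1.14 m

K_a = 0.4201.
Triangular part P₁ = ½K_aγH² = 26.80 at H/3 = 0.9000 m; rectangular part P₂ = K_a q H = 30.63 at H/2 = 1.350 m.
ȳ = (P₁·0.9000 + P₂·1.350)/(P₁+P₂) = 1.140 m.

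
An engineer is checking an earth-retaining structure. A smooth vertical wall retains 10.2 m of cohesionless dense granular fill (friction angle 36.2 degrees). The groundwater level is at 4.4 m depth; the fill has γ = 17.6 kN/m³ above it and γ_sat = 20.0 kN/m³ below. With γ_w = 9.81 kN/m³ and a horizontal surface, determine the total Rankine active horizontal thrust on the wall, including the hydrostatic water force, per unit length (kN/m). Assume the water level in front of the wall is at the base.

K_a = tan²(45° − φ/2) = 0.2574.
γ' = 20.0 − 9.81 = 10.19 kN/m³. Depth below WT = 5.8 m.
σ'_h at WT = K_a γ d_w = 19.93 kPa; at base = 19.93 + K_a γ' × 5.8 = 35.14 kPa.
P₁ (0–4.4 m) = ½×19.93×4.4 = 43.85. P₂ (4.4–10.2 m) = ½(19.93+35.14)×5.8 = 159.7.
P_w = ½ γ_w h₂² = 0.5×9.81×5.8² = 165.0. Total = 43.85+159.7+165.0 = 368.6 kN/m.

369 kN/m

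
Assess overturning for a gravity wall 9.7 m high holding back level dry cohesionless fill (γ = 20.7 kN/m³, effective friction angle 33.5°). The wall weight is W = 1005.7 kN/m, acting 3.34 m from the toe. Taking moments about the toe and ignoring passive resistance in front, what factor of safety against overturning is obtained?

3.70

K_a = tan²(45° − 33.5°/2) = 0.2887.
P_a = ½K_aγH² = 0.5×0.2887×20.7×9.7² = 281.2 kN/m, acting at H/3 = 3.233 m above the base.
Overturning moment M_o = P_a × H/3 = 281.2 × 3.233 = 909.1.
Resisting moment M_r = W × 3.34 = 1005.7 × 3.34 = 3359.
FS_overturning = M_r/M_o = 3359/909.1 = 3.695.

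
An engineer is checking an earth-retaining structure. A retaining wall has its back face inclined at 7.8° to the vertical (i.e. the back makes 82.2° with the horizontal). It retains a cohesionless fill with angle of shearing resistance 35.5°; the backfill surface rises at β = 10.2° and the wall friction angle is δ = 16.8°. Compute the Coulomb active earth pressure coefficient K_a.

0.339

K_a = sin²(α+φ) / [sin²α · sin(α−δ) · (1 + √{sin(φ+δ)sin(φ−β) / (sin(α−δ)sin(α+β))})²].
With α = 82.2°, φ = 35.5°, δ = 16.8°, β = 10.2°: K_a = 0.3388.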